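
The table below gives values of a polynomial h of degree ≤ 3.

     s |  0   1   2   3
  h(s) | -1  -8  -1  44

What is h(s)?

Using the Lagrange interpolation formula with nodes 0, 1, 2, 3:
  L_0(s) = (s - 1)(s - 2)(s - 3) / -6
  L_1(s) = s(s - 2)(s - 3) / 2
  L_2(s) = s(s - 1)(s - 3) / -2
  L_3(s) = s(s - 1)(s - 2) / 6
Then h(s) = -1·L_0(s) - 8·L_1(s) - 1·L_2(s) + 44·L_3(s).
Expanding and collecting terms gives h(s) = 4s³ - 5s² - 6s - 1.
Check: h(3) = 44. ✓

h(s) = 4s^3 - 5s^2 - 6s - 1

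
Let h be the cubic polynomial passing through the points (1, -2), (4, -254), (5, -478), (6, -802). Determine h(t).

h(t) = -3t^3 - 5t^2 + 4t + 2

Write h(t) = at^3 + bt^2 + ct + d. Substituting each data point gives a linear system:
  a + b + c + d = -2
  64a + 16b + 4c + d = -254
  125a + 25b + 5c + d = -478
  216a + 36b + 6c + d = -802
Solving the system yields a = -3, b = -5, c = 4, d = 2.
So h(t) = -3t^3 - 5t^2 + 4t + 2.
Check: h(6) = -802. ✓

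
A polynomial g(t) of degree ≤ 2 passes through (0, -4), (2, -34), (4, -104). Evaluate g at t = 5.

Using the Lagrange interpolation formula with nodes 0, 2, 4:
  L_0(t) = (t - 2)(t - 4) / 8
  L_1(t) = t(t - 4) / -4
  L_2(t) = t(t - 2) / 8
Then g(t) = -4·L_0(t) - 34·L_1(t) - 104·L_2(t).
Expanding and collecting terms gives g(t) = -5t² - 5t - 4.
Evaluating at t = 5: g(5) = -154.

-154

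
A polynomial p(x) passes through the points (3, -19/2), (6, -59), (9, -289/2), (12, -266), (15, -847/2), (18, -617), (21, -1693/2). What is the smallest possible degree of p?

2

Forward differences of the values at x = 3, 6, 9, 12, 15, 18, 21:
  p  : -19/2  -59  -289/2  -266  -847/2  -617  -1693/2
  Δ  : -99/2  -171/2  -243/2  -315/2  -387/2  -459/2
  Δ^2: -36  -36  -36  -36  -36
  Δ^3: 0  0  0  0
  Δ^4: 0  0  0
  Δ^5: 0  0
  Δ^6: 0
The second differences are constant (-36) and nonzero, while all higher differences vanish, so the minimal degree is 2.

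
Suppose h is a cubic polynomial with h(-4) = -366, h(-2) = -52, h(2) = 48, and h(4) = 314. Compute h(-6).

-1176

Using the Lagrange interpolation formula with nodes -4, -2, 2, 4:
  L_0(x) = (x + 2)(x - 2)(x - 4) / -96
  L_1(x) = (x + 4)(x - 2)(x - 4) / 48
  L_2(x) = (x + 4)(x + 2)(x - 4) / -48
  L_3(x) = (x + 4)(x + 2)(x - 2) / 96
Then h(x) = -366·L_0(x) - 52·L_1(x) + 48·L_2(x) + 314·L_3(x).
Expanding and collecting terms gives h(x) = 5x^3 - 2x^2 + 5x + 6.
Evaluating at x = -6: h(-6) = -1176.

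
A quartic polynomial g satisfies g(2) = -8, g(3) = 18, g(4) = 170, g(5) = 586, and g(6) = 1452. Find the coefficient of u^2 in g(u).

-2

Write g(u) = au^4 + bu^3 + cu^2 + du + e. Substituting each data point gives a linear system:
  16a + 8b + 4c + 2d + e = -8
  81a + 27b + 9c + 3d + e = 18
  256a + 64b + 16c + 4d + e = 170
  625a + 125b + 25c + 5d + e = 586
  1296a + 216b + 36c + 6d + e = 1452
Solving the system yields a = 2, b = -5, c = -2, d = 1, e = 6.
So g(u) = 2u^4 - 5u^3 - 2u^2 + u + 6.
The coefficient of u^2 is -2.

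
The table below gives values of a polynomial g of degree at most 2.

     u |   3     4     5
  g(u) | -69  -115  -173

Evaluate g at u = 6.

-243

Forward differences of the values at u = 3, 4, 5:
  g  : -69  -115  -173
  Δ  : -46  -58
  Δ^2: -12
The second differences are constant, confirming degree 2.
Interpolating (Newton forward form) and evaluating at u = 6 gives g(6) = -243.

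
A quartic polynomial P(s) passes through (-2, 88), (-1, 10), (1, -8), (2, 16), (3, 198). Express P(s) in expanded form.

P(s) = 4s^4 - 3s^3 - 3s^2 - 6s

Write P(s) = as^4 + bs^3 + cs^2 + ds + e. Substituting each data point gives a linear system:
  16a - 8b + 4c - 2d + e = 88
  a - b + c - d + e = 10
  a + b + c + d + e = -8
  16a + 8b + 4c + 2d + e = 16
  81a + 27b + 9c + 3d + e = 198
Solving the system yields a = 4, b = -3, c = -3, d = -6, e = 0.
So P(s) = 4s^4 - 3s^3 - 3s^2 - 6s.
Check: P(3) = 198. ✓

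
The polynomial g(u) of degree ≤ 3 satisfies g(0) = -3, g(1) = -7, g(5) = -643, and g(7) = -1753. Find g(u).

g(u) = -5u^3 - u^2 + 2u - 3

Using the Lagrange interpolation formula with nodes 0, 1, 5, 7:
  L_0(u) = (u - 1)(u - 5)(u - 7) / -35
  L_1(u) = u(u - 5)(u - 7) / 24
  L_2(u) = u(u - 1)(u - 7) / -40
  L_3(u) = u(u - 1)(u - 5) / 84
Then g(u) = -3·L_0(u) - 7·L_1(u) - 643·L_2(u) - 1753·L_3(u).
Expanding and collecting terms gives g(u) = -5u^3 - u^2 + 2u - 3.
Check: g(1) = -7. ✓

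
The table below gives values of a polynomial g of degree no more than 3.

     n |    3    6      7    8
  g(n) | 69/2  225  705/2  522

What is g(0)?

Using the Lagrange interpolation formula with nodes 3, 6, 7, 8:
  L_0(n) = (n - 6)(n - 7)(n - 8) / -60
  L_1(n) = (n - 3)(n - 7)(n - 8) / 6
  L_2(n) = (n - 3)(n - 6)(n - 8) / -4
  L_3(n) = (n - 3)(n - 6)(n - 7) / 10
Then g(n) = 69/2·L_0(n) + 225·L_1(n) + 705/2·L_2(n) + 522·L_3(n).
Expanding and collecting terms gives g(n) = n^3 + (1/2)n + 6.
Evaluating at n = 0: g(0) = 6.

6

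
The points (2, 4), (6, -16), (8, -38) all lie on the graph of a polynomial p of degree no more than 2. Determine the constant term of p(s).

Write p(s) = as^2 + bs + c. Substituting each data point gives a linear system:
  4a + 2b + c = 4
  36a + 6b + c = -16
  64a + 8b + c = -38
Solving the system yields a = -1, b = 3, c = 2.
So p(s) = -s^2 + 3s + 2.
The constant term is 2.

2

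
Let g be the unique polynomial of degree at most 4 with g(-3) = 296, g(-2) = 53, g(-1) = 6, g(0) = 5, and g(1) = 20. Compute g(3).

578

Forward differences of the values at n = -3, -2, -1, 0, 1:
  g  : 296  53  6  5  20
  Δ  : -243  -47  -1  15
  Δ^2: 196  46  16
  Δ^3: -150  -30
  Δ^4: 120
The fourth differences are constant, confirming degree 4.
Interpolating (Newton forward form) and evaluating at n = 3 gives g(3) = 578.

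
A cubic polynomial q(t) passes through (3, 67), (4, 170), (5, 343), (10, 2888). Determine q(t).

Write q(t) = at^3 + bt^2 + ct + d. Substituting each data point gives a linear system:
  27a + 9b + 3c + d = 67
  64a + 16b + 4c + d = 170
  125a + 25b + 5c + d = 343
  1000a + 100b + 10c + d = 2888
Solving the system yields a = 3, b = -1, c = -1, d = -2.
So q(t) = 3t³ - t² - t - 2.
Check: q(3) = 67. ✓

q(t) = 3t^3 - t^2 - t - 2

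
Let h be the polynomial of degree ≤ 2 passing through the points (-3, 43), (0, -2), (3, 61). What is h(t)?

h(t) = 6t^2 + 3t - 2

Write h(t) = at^2 + bt + c. Substituting each data point gives a linear system:
  9a - 3b + c = 43
  c = -2
  9a + 3b + c = 61
Solving the system yields a = 6, b = 3, c = -2.
So h(t) = 6t² + 3t - 2.
Check: h(0) = -2. ✓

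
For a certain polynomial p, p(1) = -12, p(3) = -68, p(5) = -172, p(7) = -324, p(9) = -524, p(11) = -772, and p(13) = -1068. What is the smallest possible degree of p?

2

Forward differences of the values at s = 1, 3, 5, 7, 9, 11, 13:
  p  : -12  -68  -172  -324  -524  -772  -1068
  Δ  : -56  -104  -152  -200  -248  -296
  Δ^2: -48  -48  -48  -48  -48
  Δ^3: 0  0  0  0
  Δ^4: 0  0  0
  Δ^5: 0  0
  Δ^6: 0
The second differences are constant (-48) and nonzero, while all higher differences vanish, so the minimal degree is 2.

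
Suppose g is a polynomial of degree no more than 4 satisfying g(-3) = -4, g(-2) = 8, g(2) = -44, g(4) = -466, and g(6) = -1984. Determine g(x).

Write g(x) = ax^4 + bx^3 + cx^2 + dx + e. Substituting each data point gives a linear system:
  81a - 27b + 9c - 3d + e = -4
  16a - 8b + 4c - 2d + e = 8
  16a + 8b + 4c + 2d + e = -44
  256a + 64b + 16c + 4d + e = -466
  1296a + 216b + 36c + 6d + e = -1984
Solving the system yields a = -1, b = -3, c = -1, d = -1, e = 2.
So g(x) = -x^4 - 3x^3 - x^2 - x + 2.
Check: g(-3) = -4. ✓

g(x) = -x^4 - 3x^3 - x^2 - x + 2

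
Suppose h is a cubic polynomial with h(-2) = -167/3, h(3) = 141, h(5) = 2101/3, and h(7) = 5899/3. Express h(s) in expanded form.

Write h(s) = as^3 + bs^2 + cs + d. Substituting each data point gives a linear system:
  -8a + 4b - 2c + d = -167/3
  27a + 9b + 3c + d = 141
  125a + 25b + 5c + d = 2101/3
  343a + 49b + 7c + d = 5899/3
Solving the system yields a = 6, b = -5/3, c = -1, d = -3.
So h(s) = 6s^3 - (5/3)s^2 - s - 3.
Check: h(7) = 5899/3. ✓

h(s) = 6s^3 - (5/3)s^2 - s - 3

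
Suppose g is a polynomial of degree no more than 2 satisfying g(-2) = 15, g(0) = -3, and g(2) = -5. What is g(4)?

Write g(n) = an^2 + bn + c. Substituting each data point gives a linear system:
  4a - 2b + c = 15
  c = -3
  4a + 2b + c = -5
Solving the system yields a = 2, b = -5, c = -3.
So g(n) = 2n^2 - 5n - 3.
Then g(4) = 9.

9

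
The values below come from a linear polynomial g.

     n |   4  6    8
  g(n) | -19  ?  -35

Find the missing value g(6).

-27

The 2 known points determine the degree-1 polynomial uniquely.
Write g(n) = an + b. Substituting each data point gives a linear system:
  4a + b = -19
  8a + b = -35
Solving the system yields a = -4, b = -3.
So g(n) = -4n - 3.
Then g(6) = -27.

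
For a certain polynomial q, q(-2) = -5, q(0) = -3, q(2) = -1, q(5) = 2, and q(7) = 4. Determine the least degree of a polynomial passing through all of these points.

Divided differences on the nodes -2, 0, 2, 5, 7:
  order 0: -5  -3  -1  2  4
  order 1: 1  1  1  1
  order 2: 0  0  0
  order 3: 0  0
  order 4: 0
The order-1 divided differences are all 1 (nonzero) and every higher order vanishes, so the data lies on a polynomial of degree exactly 1.

1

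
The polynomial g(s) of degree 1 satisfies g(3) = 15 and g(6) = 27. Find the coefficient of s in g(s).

Write g(s) = as + b. Substituting each data point gives a linear system:
  3a + b = 15
  6a + b = 27
Solving the system yields a = 4, b = 3.
So g(s) = 4s + 3.
The leading coefficient is 4.

4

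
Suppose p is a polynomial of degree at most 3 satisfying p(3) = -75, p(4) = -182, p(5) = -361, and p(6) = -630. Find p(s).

Write p(s) = as^3 + bs^2 + cs + d. Substituting each data point gives a linear system:
  27a + 9b + 3c + d = -75
  64a + 16b + 4c + d = -182
  125a + 25b + 5c + d = -361
  216a + 36b + 6c + d = -630
Solving the system yields a = -3, b = 0, c = 4, d = -6.
So p(s) = -3s^3 + 4s - 6.
Check: p(4) = -182. ✓

p(s) = -3s^3 + 4s - 6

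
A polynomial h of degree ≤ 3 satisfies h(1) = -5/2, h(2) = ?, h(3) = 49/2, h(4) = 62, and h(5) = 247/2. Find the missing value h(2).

The 4 known points determine the degree-3 polynomial uniquely.
Write h(u) = au^3 + bu^2 + cu + d. Substituting each data point gives a linear system:
  a + b + c + d = -5/2
  27a + 9b + 3c + d = 49/2
  64a + 16b + 4c + d = 62
  125a + 25b + 5c + d = 247/2
Solving the system yields a = 1, b = 0, c = 1/2, d = -4.
So h(u) = u^3 + (1/2)u - 4.
Then h(2) = 5.

5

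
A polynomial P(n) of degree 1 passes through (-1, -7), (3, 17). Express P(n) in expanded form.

P(n) = 6n - 1

Write P(n) = an + b. Substituting each data point gives a linear system:
  -a + b = -7
  3a + b = 17
Solving the system yields a = 6, b = -1.
So P(n) = 6n - 1.
Check: P(-1) = -7. ✓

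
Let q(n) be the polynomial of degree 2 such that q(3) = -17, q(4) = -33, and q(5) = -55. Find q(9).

-203

Using the Lagrange interpolation formula with nodes 3, 4, 5:
  L_0(n) = (n - 4)(n - 5) / 2
  L_1(n) = (n - 3)(n - 5) / -1
  L_2(n) = (n - 3)(n - 4) / 2
Then q(n) = -17·L_0(n) - 33·L_1(n) - 55·L_2(n).
Expanding and collecting terms gives q(n) = -3n² + 5n - 5.
Evaluating at n = 9: q(9) = -203.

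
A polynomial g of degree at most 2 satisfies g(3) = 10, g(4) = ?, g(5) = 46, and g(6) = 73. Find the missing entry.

On equispaced nodes a degree-2 polynomial has vanishing third forward difference, so
  - g(3) + 3·g(4) - 3·g(5) + g(6) = 0.
Substituting the known values and solving for g(4):
  3·g(4) = 75
  g(4) = 25.

25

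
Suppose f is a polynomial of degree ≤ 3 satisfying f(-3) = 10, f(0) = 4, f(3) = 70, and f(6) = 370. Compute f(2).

Forward differences of the values at u = -3, 0, 3, 6:
  f  : 10  4  70  370
  Δ  : -6  66  300
  Δ^2: 72  234
  Δ^3: 162
The third differences are constant, confirming degree 3.
Interpolating (Newton forward form) and evaluating at u = 2 gives f(2) = 30.

30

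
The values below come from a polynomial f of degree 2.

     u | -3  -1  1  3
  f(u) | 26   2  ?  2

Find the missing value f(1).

-6

On equispaced nodes a degree-2 polynomial has vanishing third forward difference, so
  - f(-3) + 3·f(-1) - 3·f(1) + f(3) = 0.
Substituting the known values and solving for f(1):
  -3·f(1) = 18
  f(1) = -6.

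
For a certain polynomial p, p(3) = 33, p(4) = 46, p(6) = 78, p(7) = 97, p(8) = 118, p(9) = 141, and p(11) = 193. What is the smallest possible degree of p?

2

Divided differences on the nodes 3, 4, 6, 7, 8, 9, 11:
  order 0: 33  46  78  97  118  141  193
  order 1: 13  16  19  21  23  26
  order 2: 1  1  1  1  1
  order 3: 0  0  0  0
  order 4: 0  0  0
  order 5: 0  0
  order 6: 0
The order-2 divided differences are all 1 (nonzero) and every higher order vanishes, so the data lies on a polynomial of degree exactly 2.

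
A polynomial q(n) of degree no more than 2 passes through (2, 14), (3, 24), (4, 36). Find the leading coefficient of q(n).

1

Write q(n) = an^2 + bn + c. Substituting each data point gives a linear system:
  4a + 2b + c = 14
  9a + 3b + c = 24
  16a + 4b + c = 36
Solving the system yields a = 1, b = 5, c = 0.
So q(n) = n^2 + 5n.
The leading coefficient is 1.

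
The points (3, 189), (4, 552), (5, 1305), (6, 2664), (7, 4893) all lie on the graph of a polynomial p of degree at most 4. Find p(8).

Write p(x) = ax^4 + bx^3 + cx^2 + dx + e. Substituting each data point gives a linear system:
  81a + 27b + 9c + 3d + e = 189
  256a + 64b + 16c + 4d + e = 552
  625a + 125b + 25c + 5d + e = 1305
  1296a + 216b + 36c + 6d + e = 2664
  2401a + 343b + 49c + 7d + e = 4893
Solving the system yields a = 2, b = 0, c = 1, d = 6, e = 0.
So p(x) = 2x⁴ + x² + 6x.
Then p(8) = 8304.

8304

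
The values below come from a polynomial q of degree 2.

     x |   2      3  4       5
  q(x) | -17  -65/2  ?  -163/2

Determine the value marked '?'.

The 3 known points determine the degree-2 polynomial uniquely.
Write q(x) = ax^2 + bx + c. Substituting each data point gives a linear system:
  4a + 2b + c = -17
  9a + 3b + c = -65/2
  25a + 5b + c = -163/2
Solving the system yields a = -3, b = -1/2, c = -4.
So q(x) = -3x^2 - (1/2)x - 4.
Then q(4) = -54.

-54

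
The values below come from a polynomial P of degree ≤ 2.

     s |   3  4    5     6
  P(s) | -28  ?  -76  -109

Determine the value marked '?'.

-49

The 3 known points determine the degree-2 polynomial uniquely.
Write P(s) = as^2 + bs + c. Substituting each data point gives a linear system:
  9a + 3b + c = -28
  25a + 5b + c = -76
  36a + 6b + c = -109
Solving the system yields a = -3, b = 0, c = -1.
So P(s) = -3s^2 - 1.
Then P(4) = -49.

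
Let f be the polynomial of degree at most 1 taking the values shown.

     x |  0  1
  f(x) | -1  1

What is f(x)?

f(x) = 2x - 1

Using the Lagrange interpolation formula with nodes 0, 1:
  L_0(x) = (x - 1) / -1
  L_1(x) = x / 1
Then f(x) = -1·L_0(x) + 1·L_1(x).
Expanding and collecting terms gives f(x) = 2x - 1.
Check: f(1) = 1. ✓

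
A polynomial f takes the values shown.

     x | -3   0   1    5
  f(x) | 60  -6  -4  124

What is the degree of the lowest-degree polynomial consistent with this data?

Divided differences on the nodes -3, 0, 1, 5:
  order 0: 60  -6  -4  124
  order 1: -22  2  32
  order 2: 6  6
  order 3: 0
The order-2 divided differences are all 6 (nonzero) and every higher order vanishes, so the data lies on a polynomial of degree exactly 2.

2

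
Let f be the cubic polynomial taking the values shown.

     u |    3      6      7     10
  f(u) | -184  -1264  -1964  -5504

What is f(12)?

Write f(u) = au^3 + bu^2 + cu + d. Substituting each data point gives a linear system:
  27a + 9b + 3c + d = -184
  216a + 36b + 6c + d = -1264
  343a + 49b + 7c + d = -1964
  1000a + 100b + 10c + d = -5504
Solving the system yields a = -5, b = -5, c = 0, d = -4.
So f(u) = -5u^3 - 5u^2 - 4.
Then f(12) = -9364.

-9364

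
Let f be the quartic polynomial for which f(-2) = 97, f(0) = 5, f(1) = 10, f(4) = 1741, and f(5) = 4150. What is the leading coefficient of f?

6

Write f(t) = at^4 + bt^3 + ct^2 + dt + e. Substituting each data point gives a linear system:
  16a - 8b + 4c - 2d + e = 97
  e = 5
  a + b + c + d + e = 10
  256a + 64b + 16c + 4d + e = 1741
  625a + 125b + 25c + 5d + e = 4150
Solving the system yields a = 6, b = 3, c = 2, d = -6, e = 5.
So f(t) = 6t^4 + 3t^3 + 2t^2 - 6t + 5.
The leading coefficient is 6.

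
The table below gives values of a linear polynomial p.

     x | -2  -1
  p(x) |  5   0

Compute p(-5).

Write p(x) = ax + b. Substituting each data point gives a linear system:
  -2a + b = 5
  -a + b = 0
Solving the system yields a = -5, b = -5.
So p(x) = -5x - 5.
Then p(-5) = 20.

20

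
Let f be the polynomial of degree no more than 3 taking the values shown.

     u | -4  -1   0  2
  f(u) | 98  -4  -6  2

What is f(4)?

Using the Lagrange interpolation formula with nodes -4, -1, 0, 2:
  L_0(u) = (u + 1)u(u - 2) / -72
  L_1(u) = (u + 4)u(u - 2) / 9
  L_2(u) = (u + 4)(u + 1)(u - 2) / -8
  L_3(u) = (u + 4)(u + 1)u / 36
Then f(u) = 98·L_0(u) - 4·L_1(u) - 6·L_2(u) + 2·L_3(u).
Expanding and collecting terms gives f(u) = -u^3 + 3u^2 + 2u - 6.
Evaluating at u = 4: f(4) = -14.

-14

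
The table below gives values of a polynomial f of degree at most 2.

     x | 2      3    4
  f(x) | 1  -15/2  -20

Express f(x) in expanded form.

f(x) = -2x^2 + (3/2)x + 6

Write f(x) = ax^2 + bx + c. Substituting each data point gives a linear system:
  4a + 2b + c = 1
  9a + 3b + c = -15/2
  16a + 4b + c = -20
Solving the system yields a = -2, b = 3/2, c = 6.
So f(x) = -2x^2 + (3/2)x + 6.
Check: f(2) = 1. ✓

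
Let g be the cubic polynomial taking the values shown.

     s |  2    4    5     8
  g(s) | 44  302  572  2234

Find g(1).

8

Write g(s) = as^3 + bs^2 + cs + d. Substituting each data point gives a linear system:
  8a + 4b + 2c + d = 44
  64a + 16b + 4c + d = 302
  125a + 25b + 5c + d = 572
  512a + 64b + 8c + d = 2234
Solving the system yields a = 4, b = 3, c = -1, d = 2.
So g(s) = 4s^3 + 3s^2 - s + 2.
Then g(1) = 8.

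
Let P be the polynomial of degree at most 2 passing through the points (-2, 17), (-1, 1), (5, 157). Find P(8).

397

Write P(u) = au^2 + bu + c. Substituting each data point gives a linear system:
  4a - 2b + c = 17
  a - b + c = 1
  25a + 5b + c = 157
Solving the system yields a = 6, b = 2, c = -3.
So P(u) = 6u² + 2u - 3.
Then P(8) = 397.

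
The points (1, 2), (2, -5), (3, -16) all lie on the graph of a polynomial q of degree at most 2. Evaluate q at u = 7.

Write q(u) = au^2 + bu + c. Substituting each data point gives a linear system:
  a + b + c = 2
  4a + 2b + c = -5
  9a + 3b + c = -16
Solving the system yields a = -2, b = -1, c = 5.
So q(u) = -2u^2 - u + 5.
Then q(7) = -100.

-100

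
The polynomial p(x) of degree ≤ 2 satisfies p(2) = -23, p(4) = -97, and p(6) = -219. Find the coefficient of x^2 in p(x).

-6

Write p(x) = ax^2 + bx + c. Substituting each data point gives a linear system:
  4a + 2b + c = -23
  16a + 4b + c = -97
  36a + 6b + c = -219
Solving the system yields a = -6, b = -1, c = 3.
So p(x) = -6x^2 - x + 3.
The leading coefficient is -6.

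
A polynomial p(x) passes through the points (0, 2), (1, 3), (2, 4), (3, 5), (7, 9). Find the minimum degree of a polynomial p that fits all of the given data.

Divided differences on the nodes 0, 1, 2, 3, 7:
  order 0: 2  3  4  5  9
  order 1: 1  1  1  1
  order 2: 0  0  0
  order 3: 0  0
  order 4: 0
The order-1 divided differences are all 1 (nonzero) and every higher order vanishes, so the data lies on a polynomial of degree exactly 1.

1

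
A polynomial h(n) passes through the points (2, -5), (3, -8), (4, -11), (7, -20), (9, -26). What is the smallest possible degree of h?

1

Divided differences on the nodes 2, 3, 4, 7, 9:
  order 0: -5  -8  -11  -20  -26
  order 1: -3  -3  -3  -3
  order 2: 0  0  0
  order 3: 0  0
  order 4: 0
The order-1 divided differences are all -3 (nonzero) and every higher order vanishes, so the data lies on a polynomial of degree exactly 1.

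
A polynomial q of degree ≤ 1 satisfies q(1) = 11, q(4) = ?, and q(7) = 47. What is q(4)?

29

On equispaced nodes a degree-1 polynomial has vanishing second forward difference, so
  q(1) - 2·q(4) + q(7) = 0.
Substituting the known values and solving for q(4):
  -2·q(4) = -58
  q(4) = 29.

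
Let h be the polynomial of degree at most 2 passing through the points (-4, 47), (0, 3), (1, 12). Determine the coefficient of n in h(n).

Write h(n) = an^2 + bn + c. Substituting each data point gives a linear system:
  16a - 4b + c = 47
  c = 3
  a + b + c = 12
Solving the system yields a = 4, b = 5, c = 3.
So h(n) = 4n² + 5n + 3.
The coefficient of n is 5.

5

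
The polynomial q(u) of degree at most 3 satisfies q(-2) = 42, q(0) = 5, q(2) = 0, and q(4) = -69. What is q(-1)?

Write q(u) = au^3 + bu^2 + cu + d. Substituting each data point gives a linear system:
  -8a + 4b - 2c + d = 42
  d = 5
  8a + 4b + 2c + d = 0
  64a + 16b + 4c + d = -69
Solving the system yields a = -2, b = 4, c = -5/2, d = 5.
So q(u) = -2u³ + 4u² - (5/2)u + 5.
Then q(-1) = 27/2.

27/2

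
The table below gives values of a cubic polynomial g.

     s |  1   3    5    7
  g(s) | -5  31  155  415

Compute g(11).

1535

Write g(s) = as^3 + bs^2 + cs + d. Substituting each data point gives a linear system:
  a + b + c + d = -5
  27a + 9b + 3c + d = 31
  125a + 25b + 5c + d = 155
  343a + 49b + 7c + d = 415
Solving the system yields a = 1, b = 2, c = -3, d = -5.
So g(s) = s^3 + 2s^2 - 3s - 5.
Then g(11) = 1535.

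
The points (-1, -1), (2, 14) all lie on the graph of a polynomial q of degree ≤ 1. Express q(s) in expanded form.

q(s) = 5s + 4

Write q(s) = as + b. Substituting each data point gives a linear system:
  -a + b = -1
  2a + b = 14
Solving the system yields a = 5, b = 4.
So q(s) = 5s + 4.
Check: q(2) = 14. ✓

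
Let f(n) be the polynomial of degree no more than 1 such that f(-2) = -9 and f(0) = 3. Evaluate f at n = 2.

Write f(n) = an + b. Substituting each data point gives a linear system:
  -2a + b = -9
  b = 3
Solving the system yields a = 6, b = 3.
So f(n) = 6n + 3.
Then f(2) = 15.

15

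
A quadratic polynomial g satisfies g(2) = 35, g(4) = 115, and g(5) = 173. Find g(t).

g(t) = 6t^2 + 4t + 3

Write g(t) = at^2 + bt + c. Substituting each data point gives a linear system:
  4a + 2b + c = 35
  16a + 4b + c = 115
  25a + 5b + c = 173
Solving the system yields a = 6, b = 4, c = 3.
So g(t) = 6t^2 + 4t + 3.
Check: g(4) = 115. ✓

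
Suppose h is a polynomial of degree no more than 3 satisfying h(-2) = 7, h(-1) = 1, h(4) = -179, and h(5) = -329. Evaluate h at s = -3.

31

Using the Lagrange interpolation formula with nodes -2, -1, 4, 5:
  L_0(s) = (s + 1)(s - 4)(s - 5) / -42
  L_1(s) = (s + 2)(s - 4)(s - 5) / 30
  L_2(s) = (s + 2)(s + 1)(s - 5) / -30
  L_3(s) = (s + 2)(s + 1)(s - 4) / 42
Then h(s) = 7·L_0(s) + 1·L_1(s) - 179·L_2(s) - 329·L_3(s).
Expanding and collecting terms gives h(s) = -2s³ - 3s² - s + 1.
Evaluating at s = -3: h(-3) = 31.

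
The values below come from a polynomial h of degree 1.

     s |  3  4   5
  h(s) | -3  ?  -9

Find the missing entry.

-6

The 2 known points determine the degree-1 polynomial uniquely.
Write h(s) = as + b. Substituting each data point gives a linear system:
  3a + b = -3
  5a + b = -9
Solving the system yields a = -3, b = 6.
So h(s) = -3s + 6.
Then h(4) = -6.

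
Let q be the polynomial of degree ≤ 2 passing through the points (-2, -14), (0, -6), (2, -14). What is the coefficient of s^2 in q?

-2

Write q(s) = as^2 + bs + c. Substituting each data point gives a linear system:
  4a - 2b + c = -14
  c = -6
  4a + 2b + c = -14
Solving the system yields a = -2, b = 0, c = -6.
So q(s) = -2s^2 - 6.
The leading coefficient is -2.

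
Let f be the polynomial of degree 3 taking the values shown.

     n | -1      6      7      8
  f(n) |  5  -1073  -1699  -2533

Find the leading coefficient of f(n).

Write f(n) = an^3 + bn^2 + cn + d. Substituting each data point gives a linear system:
  -a + b - c + d = 5
  216a + 36b + 6c + d = -1073
  343a + 49b + 7c + d = -1699
  512a + 64b + 8c + d = -2533
Solving the system yields a = -5, b = 1, c = -4, d = -5.
So f(n) = -5n³ + n² - 4n - 5.
The leading coefficient is -5.

-5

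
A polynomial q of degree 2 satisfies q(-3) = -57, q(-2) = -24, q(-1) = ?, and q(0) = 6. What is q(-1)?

On equispaced nodes a degree-2 polynomial has vanishing third forward difference, so
  - q(-3) + 3·q(-2) - 3·q(-1) + q(0) = 0.
Substituting the known values and solving for q(-1):
  -3·q(-1) = 9
  q(-1) = -3.

-3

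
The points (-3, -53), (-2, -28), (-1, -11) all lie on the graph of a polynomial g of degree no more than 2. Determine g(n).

Write g(n) = an^2 + bn + c. Substituting each data point gives a linear system:
  9a - 3b + c = -53
  4a - 2b + c = -28
  a - b + c = -11
Solving the system yields a = -4, b = 5, c = -2.
So g(n) = -4n^2 + 5n - 2.
Check: g(-1) = -11. ✓

g(n) = -4n^2 + 5n - 2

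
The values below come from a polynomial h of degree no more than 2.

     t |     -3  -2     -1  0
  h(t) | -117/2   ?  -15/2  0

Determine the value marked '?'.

-27

On equispaced nodes a degree-2 polynomial has vanishing third forward difference, so
  - h(-3) + 3·h(-2) - 3·h(-1) + h(0) = 0.
Substituting the known values and solving for h(-2):
  3·h(-2) = -81
  h(-2) = -27.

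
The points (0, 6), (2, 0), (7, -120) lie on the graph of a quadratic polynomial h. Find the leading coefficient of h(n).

Write h(n) = an^2 + bn + c. Substituting each data point gives a linear system:
  c = 6
  4a + 2b + c = 0
  49a + 7b + c = -120
Solving the system yields a = -3, b = 3, c = 6.
So h(n) = -3n^2 + 3n + 6.
The leading coefficient is -3.

-3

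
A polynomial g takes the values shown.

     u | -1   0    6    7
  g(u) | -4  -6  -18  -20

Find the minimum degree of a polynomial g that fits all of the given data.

1

Divided differences on the nodes -1, 0, 6, 7:
  order 0: -4  -6  -18  -20
  order 1: -2  -2  -2
  order 2: 0  0
  order 3: 0
The order-1 divided differences are all -2 (nonzero) and every higher order vanishes, so the data lies on a polynomial of degree exactly 1.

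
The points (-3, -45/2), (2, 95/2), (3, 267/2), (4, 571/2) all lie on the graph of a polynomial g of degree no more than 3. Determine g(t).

g(t) = 3t^3 + 6t^2 - t + 3/2

Write g(t) = at^3 + bt^2 + ct + d. Substituting each data point gives a linear system:
  -27a + 9b - 3c + d = -45/2
  8a + 4b + 2c + d = 95/2
  27a + 9b + 3c + d = 267/2
  64a + 16b + 4c + d = 571/2
Solving the system yields a = 3, b = 6, c = -1, d = 3/2.
So g(t) = 3t³ + 6t² - t + 3/2.
Check: g(-3) = -45/2. ✓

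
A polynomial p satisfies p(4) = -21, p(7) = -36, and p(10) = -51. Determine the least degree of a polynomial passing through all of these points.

1

Forward differences of the values at u = 4, 7, 10:
  p  : -21  -36  -51
  Δ  : -15  -15
  Δ^2: 0
The first differences are constant (-15) and nonzero, while all higher differences vanish, so the minimal degree is 1.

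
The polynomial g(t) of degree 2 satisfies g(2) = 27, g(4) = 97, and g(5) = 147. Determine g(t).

g(t) = 5t^2 + 5t - 3

Write g(t) = at^2 + bt + c. Substituting each data point gives a linear system:
  4a + 2b + c = 27
  16a + 4b + c = 97
  25a + 5b + c = 147
Solving the system yields a = 5, b = 5, c = -3.
So g(t) = 5t² + 5t - 3.
Check: g(5) = 147. ✓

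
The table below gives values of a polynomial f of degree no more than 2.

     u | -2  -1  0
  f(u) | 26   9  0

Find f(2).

6

Forward differences of the values at u = -2, -1, 0:
  f  : 26  9  0
  Δ  : -17  -9
  Δ^2: 8
The second differences are constant, confirming degree 2.
Interpolating (Newton forward form) and evaluating at u = 2 gives f(2) = 6.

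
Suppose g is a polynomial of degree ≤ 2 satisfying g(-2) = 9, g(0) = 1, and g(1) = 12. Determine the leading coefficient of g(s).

Write g(s) = as^2 + bs + c. Substituting each data point gives a linear system:
  4a - 2b + c = 9
  c = 1
  a + b + c = 12
Solving the system yields a = 5, b = 6, c = 1.
So g(s) = 5s^2 + 6s + 1.
The leading coefficient is 5.

5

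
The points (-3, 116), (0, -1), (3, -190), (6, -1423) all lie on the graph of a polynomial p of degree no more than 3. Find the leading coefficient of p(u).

-6

Write p(u) = au^3 + bu^2 + cu + d. Substituting each data point gives a linear system:
  -27a + 9b - 3c + d = 116
  d = -1
  27a + 9b + 3c + d = -190
  216a + 36b + 6c + d = -1423
Solving the system yields a = -6, b = -4, c = 3, d = -1.
So p(u) = -6u^3 - 4u^2 + 3u - 1.
The leading coefficient is -6.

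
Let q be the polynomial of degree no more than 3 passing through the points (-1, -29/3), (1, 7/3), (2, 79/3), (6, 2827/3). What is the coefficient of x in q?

Write q(x) = ax^3 + bx^2 + cx + d. Substituting each data point gives a linear system:
  -a + b - c + d = -29/3
  a + b + c + d = 7/3
  8a + 4b + 2c + d = 79/3
  216a + 36b + 6c + d = 2827/3
Solving the system yields a = 5, b = -4, c = 1, d = 1/3.
So q(x) = 5x^3 - 4x^2 + x + 1/3.
The coefficient of x is 1.

1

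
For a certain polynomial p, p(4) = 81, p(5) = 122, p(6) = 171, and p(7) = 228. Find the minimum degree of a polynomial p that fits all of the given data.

2

Forward differences of the values at n = 4, 5, 6, 7:
  p  : 81  122  171  228
  Δ  : 41  49  57
  Δ^2: 8  8
  Δ^3: 0
The second differences are constant (8) and nonzero, while all higher differences vanish, so the minimal degree is 2.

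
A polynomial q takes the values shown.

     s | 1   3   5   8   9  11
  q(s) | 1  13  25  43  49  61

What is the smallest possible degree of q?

1

Divided differences on the nodes 1, 3, 5, 8, 9, 11:
  order 0: 1  13  25  43  49  61
  order 1: 6  6  6  6  6
  order 2: 0  0  0  0
  order 3: 0  0  0
  order 4: 0  0
  order 5: 0
The order-1 divided differences are all 6 (nonzero) and every higher order vanishes, so the data lies on a polynomial of degree exactly 1.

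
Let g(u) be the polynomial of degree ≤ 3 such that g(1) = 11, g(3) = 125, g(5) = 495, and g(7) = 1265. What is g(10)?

3485

Write g(u) = au^3 + bu^2 + cu + d. Substituting each data point gives a linear system:
  a + b + c + d = 11
  27a + 9b + 3c + d = 125
  125a + 25b + 5c + d = 495
  343a + 49b + 7c + d = 1265
Solving the system yields a = 3, b = 5, c = -2, d = 5.
So g(u) = 3u^3 + 5u^2 - 2u + 5.
Then g(10) = 3485.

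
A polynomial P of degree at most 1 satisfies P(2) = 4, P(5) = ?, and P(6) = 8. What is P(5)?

7

The 2 known points determine the degree-1 polynomial uniquely.
Write P(n) = an + b. Substituting each data point gives a linear system:
  2a + b = 4
  6a + b = 8
Solving the system yields a = 1, b = 2.
So P(n) = n + 2.
Then P(5) = 7.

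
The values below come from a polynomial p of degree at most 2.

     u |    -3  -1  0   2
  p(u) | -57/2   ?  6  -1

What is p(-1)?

The 3 known points determine the degree-2 polynomial uniquely.
Write p(u) = au^2 + bu + c. Substituting each data point gives a linear system:
  9a - 3b + c = -57/2
  c = 6
  4a + 2b + c = -1
Solving the system yields a = -3, b = 5/2, c = 6.
So p(u) = -3u^2 + (5/2)u + 6.
Then p(-1) = 1/2.

1/2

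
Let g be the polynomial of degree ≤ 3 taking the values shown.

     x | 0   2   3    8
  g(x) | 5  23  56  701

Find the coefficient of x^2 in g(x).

Write g(x) = ax^3 + bx^2 + cx + d. Substituting each data point gives a linear system:
  d = 5
  8a + 4b + 2c + d = 23
  27a + 9b + 3c + d = 56
  512a + 64b + 8c + d = 701
Solving the system yields a = 1, b = 3, c = -1, d = 5.
So g(x) = x^3 + 3x^2 - x + 5.
The coefficient of x^2 is 3.

3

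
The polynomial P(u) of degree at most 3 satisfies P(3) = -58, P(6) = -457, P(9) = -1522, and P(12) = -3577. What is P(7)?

-722

Forward differences of the values at u = 3, 6, 9, 12:
  P  : -58  -457  -1522  -3577
  Δ  : -399  -1065  -2055
  Δ^2: -666  -990
  Δ^3: -324
The third differences are constant, confirming degree 3.
Interpolating (Newton forward form) and evaluating at u = 7 gives P(7) = -722.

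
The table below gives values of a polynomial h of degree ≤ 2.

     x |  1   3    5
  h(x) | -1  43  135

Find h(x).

Using the Lagrange interpolation formula with nodes 1, 3, 5:
  L_0(x) = (x - 3)(x - 5) / 8
  L_1(x) = (x - 1)(x - 5) / -4
  L_2(x) = (x - 1)(x - 3) / 8
Then h(x) = -1·L_0(x) + 43·L_1(x) + 135·L_2(x).
Expanding and collecting terms gives h(x) = 6x^2 - 2x - 5.
Check: h(5) = 135. ✓

h(x) = 6x^2 - 2x - 5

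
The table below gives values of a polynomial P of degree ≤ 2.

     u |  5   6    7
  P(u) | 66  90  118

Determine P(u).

Using the Lagrange interpolation formula with nodes 5, 6, 7:
  L_0(u) = (u - 6)(u - 7) / 2
  L_1(u) = (u - 5)(u - 7) / -1
  L_2(u) = (u - 5)(u - 6) / 2
Then P(u) = 66·L_0(u) + 90·L_1(u) + 118·L_2(u).
Expanding and collecting terms gives P(u) = 2u^2 + 2u + 6.
Check: P(6) = 90. ✓

P(u) = 2u^2 + 2u + 6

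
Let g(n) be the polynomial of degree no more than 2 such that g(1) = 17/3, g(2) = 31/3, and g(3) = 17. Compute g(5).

Forward differences of the values at n = 1, 2, 3:
  g  : 17/3  31/3  17
  Δ  : 14/3  20/3
  Δ^2: 2
The second differences are constant, confirming degree 2.
Interpolating (Newton forward form) and evaluating at n = 5 gives g(5) = 109/3.

109/3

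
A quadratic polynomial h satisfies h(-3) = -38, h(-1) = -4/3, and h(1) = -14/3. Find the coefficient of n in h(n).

Write h(n) = an^2 + bn + c. Substituting each data point gives a linear system:
  9a - 3b + c = -38
  a - b + c = -4/3
  a + b + c = -14/3
Solving the system yields a = -5, b = -5/3, c = 2.
So h(n) = -5n^2 - (5/3)n + 2.
The coefficient of n is -5/3.

-5/3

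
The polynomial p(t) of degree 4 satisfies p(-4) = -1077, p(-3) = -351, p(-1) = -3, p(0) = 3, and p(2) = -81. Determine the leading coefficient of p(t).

-4

Write p(t) = at^4 + bt^3 + ct^2 + dt + e. Substituting each data point gives a linear system:
  256a - 64b + 16c - 4d + e = -1077
  81a - 27b + 9c - 3d + e = -351
  a - b + c - d + e = -3
  e = 3
  16a + 8b + 4c + 2d + e = -81
Solving the system yields a = -4, b = 0, c = -4, d = -2, e = 3.
So p(t) = -4t^4 - 4t^2 - 2t + 3.
The leading coefficient is -4.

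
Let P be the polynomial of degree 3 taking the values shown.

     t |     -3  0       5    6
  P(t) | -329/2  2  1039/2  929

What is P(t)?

Using the Lagrange interpolation formula with nodes -3, 0, 5, 6:
  L_0(t) = t(t - 5)(t - 6) / -216
  L_1(t) = (t + 3)(t - 5)(t - 6) / 90
  L_2(t) = (t + 3)t(t - 6) / -40
  L_3(t) = (t + 3)t(t - 5) / 54
Then P(t) = -329/2·L_0(t) + 2·L_1(t) + 1039/2·L_2(t) + 929·L_3(t).
Expanding and collecting terms gives P(t) = 5t^3 - 4t^2 - (3/2)t + 2.
Check: P(5) = 1039/2. ✓

P(t) = 5t^3 - 4t^2 - (3/2)t + 2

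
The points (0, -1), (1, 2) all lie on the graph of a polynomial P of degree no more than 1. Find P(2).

Write P(t) = at + b. Substituting each data point gives a linear system:
  b = -1
  a + b = 2
Solving the system yields a = 3, b = -1.
So P(t) = 3t - 1.
Then P(2) = 5.

5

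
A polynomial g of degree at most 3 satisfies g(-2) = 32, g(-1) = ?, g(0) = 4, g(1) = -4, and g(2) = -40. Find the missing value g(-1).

On equispaced nodes a degree-3 polynomial has vanishing fourth forward difference, so
  g(-2) - 4·g(-1) + 6·g(0) - 4·g(1) + g(2) = 0.
Substituting the known values and solving for g(-1):
  -4·g(-1) = -32
  g(-1) = 8.

8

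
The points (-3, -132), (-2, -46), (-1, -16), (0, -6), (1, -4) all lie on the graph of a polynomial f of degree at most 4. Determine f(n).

f(n) = -n^4 - 3n^2 + 6n - 6

Write f(n) = an^4 + bn^3 + cn^2 + dn + e. Substituting each data point gives a linear system:
  81a - 27b + 9c - 3d + e = -132
  16a - 8b + 4c - 2d + e = -46
  a - b + c - d + e = -16
  e = -6
  a + b + c + d + e = -4
Solving the system yields a = -1, b = 0, c = -3, d = 6, e = -6.
So f(n) = -n⁴ - 3n² + 6n - 6.
Check: f(0) = -6. ✓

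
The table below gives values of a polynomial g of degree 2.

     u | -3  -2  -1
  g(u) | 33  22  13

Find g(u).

g(u) = u^2 - 6u + 6

Write g(u) = au^2 + bu + c. Substituting each data point gives a linear system:
  9a - 3b + c = 33
  4a - 2b + c = 22
  a - b + c = 13
Solving the system yields a = 1, b = -6, c = 6.
So g(u) = u² - 6u + 6.
Check: g(-2) = 22. ✓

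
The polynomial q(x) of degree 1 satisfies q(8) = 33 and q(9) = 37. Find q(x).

q(x) = 4x + 1

Write q(x) = ax + b. Substituting each data point gives a linear system:
  8a + b = 33
  9a + b = 37
Solving the system yields a = 4, b = 1.
So q(x) = 4x + 1.
Check: q(9) = 37. ✓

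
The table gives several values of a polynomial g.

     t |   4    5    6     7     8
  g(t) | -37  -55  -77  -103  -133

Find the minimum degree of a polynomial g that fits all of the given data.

2

Forward differences of the values at t = 4, 5, 6, 7, 8:
  g  : -37  -55  -77  -103  -133
  Δ  : -18  -22  -26  -30
  Δ^2: -4  -4  -4
  Δ^3: 0  0
  Δ^4: 0
The second differences are constant (-4) and nonzero, while all higher differences vanish, so the minimal degree is 2.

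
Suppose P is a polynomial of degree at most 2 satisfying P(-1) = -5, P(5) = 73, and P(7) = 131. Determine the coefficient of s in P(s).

Write P(s) = as^2 + bs + c. Substituting each data point gives a linear system:
  a - b + c = -5
  25a + 5b + c = 73
  49a + 7b + c = 131
Solving the system yields a = 2, b = 5, c = -2.
So P(s) = 2s^2 + 5s - 2.
The coefficient of s is 5.

5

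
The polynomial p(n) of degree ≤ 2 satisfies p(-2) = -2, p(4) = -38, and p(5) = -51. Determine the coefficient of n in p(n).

Write p(n) = an^2 + bn + c. Substituting each data point gives a linear system:
  4a - 2b + c = -2
  16a + 4b + c = -38
  25a + 5b + c = -51
Solving the system yields a = -1, b = -4, c = -6.
So p(n) = -n^2 - 4n - 6.
The coefficient of n is -4.

-4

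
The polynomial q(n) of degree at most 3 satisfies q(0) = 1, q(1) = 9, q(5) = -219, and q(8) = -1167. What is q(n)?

Write q(n) = an^3 + bn^2 + cn + d. Substituting each data point gives a linear system:
  d = 1
  a + b + c + d = 9
  125a + 25b + 5c + d = -219
  512a + 64b + 8c + d = -1167
Solving the system yields a = -3, b = 5, c = 6, d = 1.
So q(n) = -3n^3 + 5n^2 + 6n + 1.
Check: q(1) = 9. ✓

q(n) = -3n^3 + 5n^2 + 6n + 1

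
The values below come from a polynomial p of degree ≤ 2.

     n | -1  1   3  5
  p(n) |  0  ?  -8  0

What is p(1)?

On equispaced nodes a degree-2 polynomial has vanishing third forward difference, so
  - p(-1) + 3·p(1) - 3·p(3) + p(5) = 0.
Substituting the known values and solving for p(1):
  3·p(1) = -24
  p(1) = -8.

-8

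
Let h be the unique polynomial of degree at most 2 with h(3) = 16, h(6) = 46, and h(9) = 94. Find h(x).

Write h(x) = ax^2 + bx + c. Substituting each data point gives a linear system:
  9a + 3b + c = 16
  36a + 6b + c = 46
  81a + 9b + c = 94
Solving the system yields a = 1, b = 1, c = 4.
So h(x) = x^2 + x + 4.
Check: h(9) = 94. ✓

h(x) = x^2 + x + 4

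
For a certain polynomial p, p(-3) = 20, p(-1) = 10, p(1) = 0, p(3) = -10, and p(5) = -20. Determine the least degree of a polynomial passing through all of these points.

Forward differences of the values at x = -3, -1, 1, 3, 5:
  p  : 20  10  0  -10  -20
  Δ  : -10  -10  -10  -10
  Δ^2: 0  0  0
  Δ^3: 0  0
  Δ^4: 0
The first differences are constant (-10) and nonzero, while all higher differences vanish, so the minimal degree is 1.

1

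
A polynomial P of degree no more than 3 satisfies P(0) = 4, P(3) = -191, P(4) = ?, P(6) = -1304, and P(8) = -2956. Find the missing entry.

The 4 known points determine the degree-3 polynomial uniquely.
Write P(u) = au^3 + bu^2 + cu + d. Substituting each data point gives a linear system:
  d = 4
  27a + 9b + 3c + d = -191
  216a + 36b + 6c + d = -1304
  512a + 64b + 8c + d = -2956
Solving the system yields a = -5, b = -6, c = -2, d = 4.
So P(u) = -5u^3 - 6u^2 - 2u + 4.
Then P(4) = -420.

-420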